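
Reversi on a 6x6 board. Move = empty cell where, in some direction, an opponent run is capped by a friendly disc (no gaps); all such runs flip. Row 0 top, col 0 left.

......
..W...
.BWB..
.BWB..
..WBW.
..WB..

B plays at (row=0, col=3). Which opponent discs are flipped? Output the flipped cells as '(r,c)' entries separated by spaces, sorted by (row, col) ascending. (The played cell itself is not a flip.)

Dir NW: edge -> no flip
Dir N: edge -> no flip
Dir NE: edge -> no flip
Dir W: first cell '.' (not opp) -> no flip
Dir E: first cell '.' (not opp) -> no flip
Dir SW: opp run (1,2) capped by B -> flip
Dir S: first cell '.' (not opp) -> no flip
Dir SE: first cell '.' (not opp) -> no flip

Answer: (1,2)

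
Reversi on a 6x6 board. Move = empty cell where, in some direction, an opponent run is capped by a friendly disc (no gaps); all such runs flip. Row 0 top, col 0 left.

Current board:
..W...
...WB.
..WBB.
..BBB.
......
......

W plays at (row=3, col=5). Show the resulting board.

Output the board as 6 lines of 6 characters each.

Answer: ..W...
...WB.
..WBW.
..BBBW
......
......

Derivation:
Place W at (3,5); scan 8 dirs for brackets.
Dir NW: opp run (2,4) capped by W -> flip
Dir N: first cell '.' (not opp) -> no flip
Dir NE: edge -> no flip
Dir W: opp run (3,4) (3,3) (3,2), next='.' -> no flip
Dir E: edge -> no flip
Dir SW: first cell '.' (not opp) -> no flip
Dir S: first cell '.' (not opp) -> no flip
Dir SE: edge -> no flip
All flips: (2,4)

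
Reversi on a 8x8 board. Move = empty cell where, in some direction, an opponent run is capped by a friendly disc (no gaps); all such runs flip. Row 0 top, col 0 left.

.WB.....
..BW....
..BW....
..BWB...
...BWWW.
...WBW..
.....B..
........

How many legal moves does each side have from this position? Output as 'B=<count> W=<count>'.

Answer: B=12 W=11

Derivation:
-- B to move --
(0,0): flips 1 -> legal
(0,3): flips 3 -> legal
(0,4): flips 1 -> legal
(1,0): no bracket -> illegal
(1,1): no bracket -> illegal
(1,4): flips 2 -> legal
(2,4): flips 2 -> legal
(3,5): flips 2 -> legal
(3,6): flips 1 -> legal
(3,7): no bracket -> illegal
(4,2): no bracket -> illegal
(4,7): flips 3 -> legal
(5,2): flips 1 -> legal
(5,6): flips 2 -> legal
(5,7): no bracket -> illegal
(6,2): no bracket -> illegal
(6,3): flips 1 -> legal
(6,4): no bracket -> illegal
(6,6): flips 3 -> legal
B mobility = 12
-- W to move --
(0,3): flips 1 -> legal
(1,1): flips 2 -> legal
(2,1): flips 1 -> legal
(2,4): flips 1 -> legal
(2,5): no bracket -> illegal
(3,1): flips 2 -> legal
(3,5): flips 1 -> legal
(4,1): flips 1 -> legal
(4,2): flips 1 -> legal
(5,2): no bracket -> illegal
(5,6): no bracket -> illegal
(6,3): flips 1 -> legal
(6,4): flips 1 -> legal
(6,6): no bracket -> illegal
(7,4): no bracket -> illegal
(7,5): flips 1 -> legal
(7,6): no bracket -> illegal
W mobility = 11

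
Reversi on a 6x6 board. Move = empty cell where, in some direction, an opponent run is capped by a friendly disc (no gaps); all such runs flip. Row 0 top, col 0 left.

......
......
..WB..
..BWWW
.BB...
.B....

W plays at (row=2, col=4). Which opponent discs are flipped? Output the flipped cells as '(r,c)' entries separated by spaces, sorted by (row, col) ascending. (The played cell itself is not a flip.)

Answer: (2,3)

Derivation:
Dir NW: first cell '.' (not opp) -> no flip
Dir N: first cell '.' (not opp) -> no flip
Dir NE: first cell '.' (not opp) -> no flip
Dir W: opp run (2,3) capped by W -> flip
Dir E: first cell '.' (not opp) -> no flip
Dir SW: first cell 'W' (not opp) -> no flip
Dir S: first cell 'W' (not opp) -> no flip
Dir SE: first cell 'W' (not opp) -> no flip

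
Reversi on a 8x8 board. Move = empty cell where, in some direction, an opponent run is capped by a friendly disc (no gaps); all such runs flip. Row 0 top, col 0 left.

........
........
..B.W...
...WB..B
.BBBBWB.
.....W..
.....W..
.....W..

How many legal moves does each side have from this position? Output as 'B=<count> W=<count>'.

Answer: B=7 W=8

Derivation:
-- B to move --
(1,3): no bracket -> illegal
(1,4): flips 1 -> legal
(1,5): flips 2 -> legal
(2,3): flips 1 -> legal
(2,5): no bracket -> illegal
(3,2): flips 1 -> legal
(3,5): no bracket -> illegal
(3,6): no bracket -> illegal
(5,4): no bracket -> illegal
(5,6): flips 1 -> legal
(6,4): flips 1 -> legal
(6,6): flips 1 -> legal
(7,4): no bracket -> illegal
(7,6): no bracket -> illegal
B mobility = 7
-- W to move --
(1,1): flips 1 -> legal
(1,2): no bracket -> illegal
(1,3): no bracket -> illegal
(2,1): no bracket -> illegal
(2,3): flips 1 -> legal
(2,5): no bracket -> illegal
(2,6): no bracket -> illegal
(2,7): no bracket -> illegal
(3,0): no bracket -> illegal
(3,1): no bracket -> illegal
(3,2): no bracket -> illegal
(3,5): flips 1 -> legal
(3,6): no bracket -> illegal
(4,0): flips 4 -> legal
(4,7): flips 1 -> legal
(5,0): no bracket -> illegal
(5,1): flips 1 -> legal
(5,2): no bracket -> illegal
(5,3): flips 1 -> legal
(5,4): flips 2 -> legal
(5,6): no bracket -> illegal
(5,7): no bracket -> illegal
W mobility = 8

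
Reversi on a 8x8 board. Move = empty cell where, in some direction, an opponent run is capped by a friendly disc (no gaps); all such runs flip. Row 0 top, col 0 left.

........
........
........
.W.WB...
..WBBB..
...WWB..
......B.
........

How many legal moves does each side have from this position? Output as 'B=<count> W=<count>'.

-- B to move --
(2,0): no bracket -> illegal
(2,1): no bracket -> illegal
(2,2): flips 1 -> legal
(2,3): flips 1 -> legal
(2,4): no bracket -> illegal
(3,0): no bracket -> illegal
(3,2): flips 1 -> legal
(4,0): no bracket -> illegal
(4,1): flips 1 -> legal
(5,1): no bracket -> illegal
(5,2): flips 2 -> legal
(6,2): flips 1 -> legal
(6,3): flips 2 -> legal
(6,4): flips 1 -> legal
(6,5): flips 1 -> legal
B mobility = 9
-- W to move --
(2,3): no bracket -> illegal
(2,4): flips 2 -> legal
(2,5): no bracket -> illegal
(3,2): flips 1 -> legal
(3,5): flips 2 -> legal
(3,6): flips 1 -> legal
(4,6): flips 3 -> legal
(5,2): no bracket -> illegal
(5,6): flips 1 -> legal
(5,7): no bracket -> illegal
(6,4): no bracket -> illegal
(6,5): no bracket -> illegal
(6,7): no bracket -> illegal
(7,5): no bracket -> illegal
(7,6): no bracket -> illegal
(7,7): flips 3 -> legal
W mobility = 7

Answer: B=9 W=7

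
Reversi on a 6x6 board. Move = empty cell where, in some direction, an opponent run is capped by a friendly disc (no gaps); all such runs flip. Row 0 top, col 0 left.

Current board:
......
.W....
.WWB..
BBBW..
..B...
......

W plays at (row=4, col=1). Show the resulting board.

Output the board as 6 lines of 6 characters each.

Place W at (4,1); scan 8 dirs for brackets.
Dir NW: opp run (3,0), next=edge -> no flip
Dir N: opp run (3,1) capped by W -> flip
Dir NE: opp run (3,2) (2,3), next='.' -> no flip
Dir W: first cell '.' (not opp) -> no flip
Dir E: opp run (4,2), next='.' -> no flip
Dir SW: first cell '.' (not opp) -> no flip
Dir S: first cell '.' (not opp) -> no flip
Dir SE: first cell '.' (not opp) -> no flip
All flips: (3,1)

Answer: ......
.W....
.WWB..
BWBW..
.WB...
......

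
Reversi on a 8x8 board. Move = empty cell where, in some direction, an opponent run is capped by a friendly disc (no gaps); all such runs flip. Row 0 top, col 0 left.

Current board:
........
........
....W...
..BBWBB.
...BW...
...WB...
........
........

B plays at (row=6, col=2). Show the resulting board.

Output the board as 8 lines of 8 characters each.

Place B at (6,2); scan 8 dirs for brackets.
Dir NW: first cell '.' (not opp) -> no flip
Dir N: first cell '.' (not opp) -> no flip
Dir NE: opp run (5,3) (4,4) capped by B -> flip
Dir W: first cell '.' (not opp) -> no flip
Dir E: first cell '.' (not opp) -> no flip
Dir SW: first cell '.' (not opp) -> no flip
Dir S: first cell '.' (not opp) -> no flip
Dir SE: first cell '.' (not opp) -> no flip
All flips: (4,4) (5,3)

Answer: ........
........
....W...
..BBWBB.
...BB...
...BB...
..B.....
........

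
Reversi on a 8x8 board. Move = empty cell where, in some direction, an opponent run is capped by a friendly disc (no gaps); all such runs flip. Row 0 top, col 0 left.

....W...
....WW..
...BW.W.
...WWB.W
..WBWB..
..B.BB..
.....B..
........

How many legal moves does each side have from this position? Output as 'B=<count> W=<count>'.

-- B to move --
(0,3): no bracket -> illegal
(0,5): flips 1 -> legal
(0,6): no bracket -> illegal
(1,3): flips 1 -> legal
(1,6): no bracket -> illegal
(1,7): flips 1 -> legal
(2,2): flips 2 -> legal
(2,5): flips 2 -> legal
(2,7): no bracket -> illegal
(3,1): no bracket -> illegal
(3,2): flips 3 -> legal
(3,6): no bracket -> illegal
(4,1): flips 1 -> legal
(4,6): no bracket -> illegal
(4,7): no bracket -> illegal
(5,1): no bracket -> illegal
(5,3): flips 1 -> legal
B mobility = 8
-- W to move --
(1,2): flips 1 -> legal
(1,3): flips 1 -> legal
(2,2): flips 1 -> legal
(2,5): no bracket -> illegal
(3,2): flips 1 -> legal
(3,6): flips 1 -> legal
(4,1): no bracket -> illegal
(4,6): flips 2 -> legal
(5,1): no bracket -> illegal
(5,3): flips 1 -> legal
(5,6): flips 1 -> legal
(6,1): flips 2 -> legal
(6,2): flips 1 -> legal
(6,3): no bracket -> illegal
(6,4): flips 1 -> legal
(6,6): flips 1 -> legal
(7,4): no bracket -> illegal
(7,5): no bracket -> illegal
(7,6): no bracket -> illegal
W mobility = 12

Answer: B=8 W=12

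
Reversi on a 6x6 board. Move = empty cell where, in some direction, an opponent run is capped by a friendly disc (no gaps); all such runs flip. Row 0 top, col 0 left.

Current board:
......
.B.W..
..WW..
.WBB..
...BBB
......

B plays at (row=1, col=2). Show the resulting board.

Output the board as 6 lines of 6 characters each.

Answer: ......
.BBW..
..BW..
.WBB..
...BBB
......

Derivation:
Place B at (1,2); scan 8 dirs for brackets.
Dir NW: first cell '.' (not opp) -> no flip
Dir N: first cell '.' (not opp) -> no flip
Dir NE: first cell '.' (not opp) -> no flip
Dir W: first cell 'B' (not opp) -> no flip
Dir E: opp run (1,3), next='.' -> no flip
Dir SW: first cell '.' (not opp) -> no flip
Dir S: opp run (2,2) capped by B -> flip
Dir SE: opp run (2,3), next='.' -> no flip
All flips: (2,2)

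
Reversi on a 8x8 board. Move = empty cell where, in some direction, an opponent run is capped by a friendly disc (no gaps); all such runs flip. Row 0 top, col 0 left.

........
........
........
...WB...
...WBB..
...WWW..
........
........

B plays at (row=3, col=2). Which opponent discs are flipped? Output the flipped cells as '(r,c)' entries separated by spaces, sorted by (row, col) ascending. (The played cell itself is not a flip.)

Dir NW: first cell '.' (not opp) -> no flip
Dir N: first cell '.' (not opp) -> no flip
Dir NE: first cell '.' (not opp) -> no flip
Dir W: first cell '.' (not opp) -> no flip
Dir E: opp run (3,3) capped by B -> flip
Dir SW: first cell '.' (not opp) -> no flip
Dir S: first cell '.' (not opp) -> no flip
Dir SE: opp run (4,3) (5,4), next='.' -> no flip

Answer: (3,3)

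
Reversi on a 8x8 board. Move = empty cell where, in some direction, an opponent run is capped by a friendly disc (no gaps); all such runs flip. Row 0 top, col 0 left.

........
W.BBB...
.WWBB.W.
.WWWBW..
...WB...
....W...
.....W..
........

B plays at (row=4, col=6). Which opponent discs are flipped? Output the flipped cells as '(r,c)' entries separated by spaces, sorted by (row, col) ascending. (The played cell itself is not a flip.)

Dir NW: opp run (3,5) capped by B -> flip
Dir N: first cell '.' (not opp) -> no flip
Dir NE: first cell '.' (not opp) -> no flip
Dir W: first cell '.' (not opp) -> no flip
Dir E: first cell '.' (not opp) -> no flip
Dir SW: first cell '.' (not opp) -> no flip
Dir S: first cell '.' (not opp) -> no flip
Dir SE: first cell '.' (not opp) -> no flip

Answer: (3,5)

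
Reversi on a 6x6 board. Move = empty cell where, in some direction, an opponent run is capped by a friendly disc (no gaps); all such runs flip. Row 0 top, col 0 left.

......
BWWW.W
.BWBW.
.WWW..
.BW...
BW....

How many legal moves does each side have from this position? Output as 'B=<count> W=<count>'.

Answer: B=6 W=5

Derivation:
-- B to move --
(0,0): no bracket -> illegal
(0,1): flips 2 -> legal
(0,2): no bracket -> illegal
(0,3): flips 2 -> legal
(0,4): no bracket -> illegal
(0,5): no bracket -> illegal
(1,4): flips 3 -> legal
(2,0): no bracket -> illegal
(2,5): flips 1 -> legal
(3,0): no bracket -> illegal
(3,4): no bracket -> illegal
(3,5): no bracket -> illegal
(4,0): no bracket -> illegal
(4,3): flips 3 -> legal
(4,4): no bracket -> illegal
(5,2): flips 1 -> legal
(5,3): no bracket -> illegal
B mobility = 6
-- W to move --
(0,0): no bracket -> illegal
(0,1): no bracket -> illegal
(1,4): flips 1 -> legal
(2,0): flips 1 -> legal
(3,0): flips 1 -> legal
(3,4): flips 1 -> legal
(4,0): flips 1 -> legal
(5,2): no bracket -> illegal
W mobility = 5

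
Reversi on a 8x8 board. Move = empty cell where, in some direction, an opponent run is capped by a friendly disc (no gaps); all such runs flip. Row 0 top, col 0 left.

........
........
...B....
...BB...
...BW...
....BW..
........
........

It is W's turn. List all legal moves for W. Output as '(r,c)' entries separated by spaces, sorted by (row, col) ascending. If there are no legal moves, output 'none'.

Answer: (2,2) (2,4) (4,2) (5,3) (6,4)

Derivation:
(1,2): no bracket -> illegal
(1,3): no bracket -> illegal
(1,4): no bracket -> illegal
(2,2): flips 1 -> legal
(2,4): flips 1 -> legal
(2,5): no bracket -> illegal
(3,2): no bracket -> illegal
(3,5): no bracket -> illegal
(4,2): flips 1 -> legal
(4,5): no bracket -> illegal
(5,2): no bracket -> illegal
(5,3): flips 1 -> legal
(6,3): no bracket -> illegal
(6,4): flips 1 -> legal
(6,5): no bracket -> illegal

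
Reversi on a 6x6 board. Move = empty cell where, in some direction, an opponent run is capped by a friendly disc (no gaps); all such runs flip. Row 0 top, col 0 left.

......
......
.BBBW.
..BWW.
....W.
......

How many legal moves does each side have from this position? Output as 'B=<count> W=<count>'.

-- B to move --
(1,3): no bracket -> illegal
(1,4): no bracket -> illegal
(1,5): no bracket -> illegal
(2,5): flips 1 -> legal
(3,5): flips 2 -> legal
(4,2): no bracket -> illegal
(4,3): flips 1 -> legal
(4,5): flips 1 -> legal
(5,3): no bracket -> illegal
(5,4): no bracket -> illegal
(5,5): flips 2 -> legal
B mobility = 5
-- W to move --
(1,0): no bracket -> illegal
(1,1): flips 1 -> legal
(1,2): flips 1 -> legal
(1,3): flips 1 -> legal
(1,4): no bracket -> illegal
(2,0): flips 3 -> legal
(3,0): no bracket -> illegal
(3,1): flips 1 -> legal
(4,1): no bracket -> illegal
(4,2): no bracket -> illegal
(4,3): no bracket -> illegal
W mobility = 5

Answer: B=5 W=5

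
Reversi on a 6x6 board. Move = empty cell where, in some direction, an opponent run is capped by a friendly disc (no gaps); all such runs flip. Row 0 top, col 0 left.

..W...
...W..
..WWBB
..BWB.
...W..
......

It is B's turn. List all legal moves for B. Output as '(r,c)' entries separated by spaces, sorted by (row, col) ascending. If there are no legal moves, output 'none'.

(0,1): no bracket -> illegal
(0,3): no bracket -> illegal
(0,4): no bracket -> illegal
(1,1): no bracket -> illegal
(1,2): flips 2 -> legal
(1,4): flips 1 -> legal
(2,1): flips 2 -> legal
(3,1): no bracket -> illegal
(4,2): flips 1 -> legal
(4,4): no bracket -> illegal
(5,2): flips 1 -> legal
(5,3): no bracket -> illegal
(5,4): flips 1 -> legal

Answer: (1,2) (1,4) (2,1) (4,2) (5,2) (5,4)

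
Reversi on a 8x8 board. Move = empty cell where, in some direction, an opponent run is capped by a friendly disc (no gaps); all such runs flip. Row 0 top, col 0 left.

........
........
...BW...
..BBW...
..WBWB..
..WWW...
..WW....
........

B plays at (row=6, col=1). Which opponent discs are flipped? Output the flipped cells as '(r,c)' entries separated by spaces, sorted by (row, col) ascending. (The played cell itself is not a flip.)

Answer: (5,2)

Derivation:
Dir NW: first cell '.' (not opp) -> no flip
Dir N: first cell '.' (not opp) -> no flip
Dir NE: opp run (5,2) capped by B -> flip
Dir W: first cell '.' (not opp) -> no flip
Dir E: opp run (6,2) (6,3), next='.' -> no flip
Dir SW: first cell '.' (not opp) -> no flip
Dir S: first cell '.' (not opp) -> no flip
Dir SE: first cell '.' (not opp) -> no flip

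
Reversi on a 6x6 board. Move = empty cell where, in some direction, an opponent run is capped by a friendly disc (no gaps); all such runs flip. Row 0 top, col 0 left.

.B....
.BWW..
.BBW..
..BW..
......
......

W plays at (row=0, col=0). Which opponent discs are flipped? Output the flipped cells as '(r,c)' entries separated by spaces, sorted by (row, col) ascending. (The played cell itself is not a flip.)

Dir NW: edge -> no flip
Dir N: edge -> no flip
Dir NE: edge -> no flip
Dir W: edge -> no flip
Dir E: opp run (0,1), next='.' -> no flip
Dir SW: edge -> no flip
Dir S: first cell '.' (not opp) -> no flip
Dir SE: opp run (1,1) (2,2) capped by W -> flip

Answer: (1,1) (2,2)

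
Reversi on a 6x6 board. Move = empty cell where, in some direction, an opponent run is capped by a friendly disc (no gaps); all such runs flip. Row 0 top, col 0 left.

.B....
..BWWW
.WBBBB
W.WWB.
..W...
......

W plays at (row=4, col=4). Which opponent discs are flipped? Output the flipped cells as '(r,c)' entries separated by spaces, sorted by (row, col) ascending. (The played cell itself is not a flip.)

Dir NW: first cell 'W' (not opp) -> no flip
Dir N: opp run (3,4) (2,4) capped by W -> flip
Dir NE: first cell '.' (not opp) -> no flip
Dir W: first cell '.' (not opp) -> no flip
Dir E: first cell '.' (not opp) -> no flip
Dir SW: first cell '.' (not opp) -> no flip
Dir S: first cell '.' (not opp) -> no flip
Dir SE: first cell '.' (not opp) -> no flip

Answer: (2,4) (3,4)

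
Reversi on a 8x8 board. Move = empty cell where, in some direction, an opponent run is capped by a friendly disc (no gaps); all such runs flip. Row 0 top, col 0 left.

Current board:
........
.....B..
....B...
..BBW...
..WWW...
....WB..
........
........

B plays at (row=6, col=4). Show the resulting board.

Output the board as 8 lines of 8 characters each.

Answer: ........
.....B..
....B...
..BBB...
..WWB...
....BB..
....B...
........

Derivation:
Place B at (6,4); scan 8 dirs for brackets.
Dir NW: first cell '.' (not opp) -> no flip
Dir N: opp run (5,4) (4,4) (3,4) capped by B -> flip
Dir NE: first cell 'B' (not opp) -> no flip
Dir W: first cell '.' (not opp) -> no flip
Dir E: first cell '.' (not opp) -> no flip
Dir SW: first cell '.' (not opp) -> no flip
Dir S: first cell '.' (not opp) -> no flip
Dir SE: first cell '.' (not opp) -> no flip
All flips: (3,4) (4,4) (5,4)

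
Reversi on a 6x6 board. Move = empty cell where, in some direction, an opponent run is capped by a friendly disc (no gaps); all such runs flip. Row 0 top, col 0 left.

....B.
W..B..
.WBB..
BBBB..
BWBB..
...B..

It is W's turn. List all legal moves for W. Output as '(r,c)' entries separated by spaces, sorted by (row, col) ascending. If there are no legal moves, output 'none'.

(0,2): no bracket -> illegal
(0,3): no bracket -> illegal
(0,5): no bracket -> illegal
(1,1): no bracket -> illegal
(1,2): no bracket -> illegal
(1,4): flips 2 -> legal
(1,5): no bracket -> illegal
(2,0): no bracket -> illegal
(2,4): flips 2 -> legal
(3,4): no bracket -> illegal
(4,4): flips 2 -> legal
(5,0): no bracket -> illegal
(5,1): no bracket -> illegal
(5,2): no bracket -> illegal
(5,4): flips 2 -> legal

Answer: (1,4) (2,4) (4,4) (5,4)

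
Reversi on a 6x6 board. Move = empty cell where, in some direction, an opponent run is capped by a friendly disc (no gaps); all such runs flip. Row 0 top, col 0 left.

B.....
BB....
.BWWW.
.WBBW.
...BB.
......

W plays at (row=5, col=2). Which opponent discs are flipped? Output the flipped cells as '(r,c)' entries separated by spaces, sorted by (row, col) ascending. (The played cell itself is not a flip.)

Answer: (4,3)

Derivation:
Dir NW: first cell '.' (not opp) -> no flip
Dir N: first cell '.' (not opp) -> no flip
Dir NE: opp run (4,3) capped by W -> flip
Dir W: first cell '.' (not opp) -> no flip
Dir E: first cell '.' (not opp) -> no flip
Dir SW: edge -> no flip
Dir S: edge -> no flip
Dir SE: edge -> no flip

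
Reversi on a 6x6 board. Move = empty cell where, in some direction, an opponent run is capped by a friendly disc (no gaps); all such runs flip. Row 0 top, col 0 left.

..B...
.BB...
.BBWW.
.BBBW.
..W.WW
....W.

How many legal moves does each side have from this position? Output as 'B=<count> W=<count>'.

Answer: B=9 W=6

Derivation:
-- B to move --
(1,3): flips 1 -> legal
(1,4): flips 1 -> legal
(1,5): flips 1 -> legal
(2,5): flips 2 -> legal
(3,5): flips 1 -> legal
(4,1): no bracket -> illegal
(4,3): no bracket -> illegal
(5,1): flips 1 -> legal
(5,2): flips 1 -> legal
(5,3): flips 1 -> legal
(5,5): flips 1 -> legal
B mobility = 9
-- W to move --
(0,0): flips 3 -> legal
(0,1): flips 1 -> legal
(0,3): no bracket -> illegal
(1,0): no bracket -> illegal
(1,3): no bracket -> illegal
(2,0): flips 3 -> legal
(3,0): flips 3 -> legal
(4,0): no bracket -> illegal
(4,1): flips 1 -> legal
(4,3): flips 1 -> legal
W mobility = 6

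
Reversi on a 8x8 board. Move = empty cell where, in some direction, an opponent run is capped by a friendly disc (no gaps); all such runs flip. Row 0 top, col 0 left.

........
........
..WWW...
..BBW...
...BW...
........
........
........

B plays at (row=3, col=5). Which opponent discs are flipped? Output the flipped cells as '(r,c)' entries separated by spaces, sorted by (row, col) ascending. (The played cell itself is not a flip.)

Answer: (3,4)

Derivation:
Dir NW: opp run (2,4), next='.' -> no flip
Dir N: first cell '.' (not opp) -> no flip
Dir NE: first cell '.' (not opp) -> no flip
Dir W: opp run (3,4) capped by B -> flip
Dir E: first cell '.' (not opp) -> no flip
Dir SW: opp run (4,4), next='.' -> no flip
Dir S: first cell '.' (not opp) -> no flip
Dir SE: first cell '.' (not opp) -> no flip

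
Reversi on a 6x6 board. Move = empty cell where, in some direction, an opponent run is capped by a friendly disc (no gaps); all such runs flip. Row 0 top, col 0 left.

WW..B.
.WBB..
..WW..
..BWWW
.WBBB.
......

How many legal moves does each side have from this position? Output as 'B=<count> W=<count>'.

-- B to move --
(0,2): no bracket -> illegal
(1,0): flips 1 -> legal
(1,4): flips 1 -> legal
(2,0): no bracket -> illegal
(2,1): no bracket -> illegal
(2,4): flips 2 -> legal
(2,5): flips 1 -> legal
(3,0): no bracket -> illegal
(3,1): flips 1 -> legal
(4,0): flips 1 -> legal
(4,5): flips 2 -> legal
(5,0): flips 1 -> legal
(5,1): no bracket -> illegal
(5,2): no bracket -> illegal
B mobility = 8
-- W to move --
(0,2): flips 1 -> legal
(0,3): flips 1 -> legal
(0,5): no bracket -> illegal
(1,4): flips 2 -> legal
(1,5): no bracket -> illegal
(2,1): no bracket -> illegal
(2,4): no bracket -> illegal
(3,1): flips 1 -> legal
(4,5): flips 3 -> legal
(5,1): flips 1 -> legal
(5,2): flips 3 -> legal
(5,3): flips 2 -> legal
(5,4): flips 1 -> legal
(5,5): flips 1 -> legal
W mobility = 10

Answer: B=8 W=10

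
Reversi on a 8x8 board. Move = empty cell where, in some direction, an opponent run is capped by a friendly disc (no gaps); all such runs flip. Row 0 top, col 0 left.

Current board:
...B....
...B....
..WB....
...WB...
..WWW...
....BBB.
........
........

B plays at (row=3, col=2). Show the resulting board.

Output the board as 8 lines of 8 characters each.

Place B at (3,2); scan 8 dirs for brackets.
Dir NW: first cell '.' (not opp) -> no flip
Dir N: opp run (2,2), next='.' -> no flip
Dir NE: first cell 'B' (not opp) -> no flip
Dir W: first cell '.' (not opp) -> no flip
Dir E: opp run (3,3) capped by B -> flip
Dir SW: first cell '.' (not opp) -> no flip
Dir S: opp run (4,2), next='.' -> no flip
Dir SE: opp run (4,3) capped by B -> flip
All flips: (3,3) (4,3)

Answer: ...B....
...B....
..WB....
..BBB...
..WBW...
....BBB.
........
........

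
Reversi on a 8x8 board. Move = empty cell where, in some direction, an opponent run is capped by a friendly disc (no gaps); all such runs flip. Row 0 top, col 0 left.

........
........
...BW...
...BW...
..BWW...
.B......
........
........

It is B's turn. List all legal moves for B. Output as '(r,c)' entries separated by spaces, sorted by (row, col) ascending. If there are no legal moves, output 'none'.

Answer: (1,5) (2,5) (3,5) (4,5) (5,3) (5,5)

Derivation:
(1,3): no bracket -> illegal
(1,4): no bracket -> illegal
(1,5): flips 1 -> legal
(2,5): flips 1 -> legal
(3,2): no bracket -> illegal
(3,5): flips 1 -> legal
(4,5): flips 3 -> legal
(5,2): no bracket -> illegal
(5,3): flips 1 -> legal
(5,4): no bracket -> illegal
(5,5): flips 1 -> legal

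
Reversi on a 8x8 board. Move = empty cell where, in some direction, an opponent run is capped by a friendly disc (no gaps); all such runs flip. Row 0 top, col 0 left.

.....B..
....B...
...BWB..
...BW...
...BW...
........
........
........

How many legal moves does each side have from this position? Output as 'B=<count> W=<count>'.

Answer: B=5 W=8

Derivation:
-- B to move --
(1,3): no bracket -> illegal
(1,5): flips 1 -> legal
(3,5): flips 1 -> legal
(4,5): flips 2 -> legal
(5,3): no bracket -> illegal
(5,4): flips 3 -> legal
(5,5): flips 1 -> legal
B mobility = 5
-- W to move --
(0,3): no bracket -> illegal
(0,4): flips 1 -> legal
(0,6): no bracket -> illegal
(1,2): flips 1 -> legal
(1,3): no bracket -> illegal
(1,5): no bracket -> illegal
(1,6): flips 1 -> legal
(2,2): flips 2 -> legal
(2,6): flips 1 -> legal
(3,2): flips 1 -> legal
(3,5): no bracket -> illegal
(3,6): no bracket -> illegal
(4,2): flips 2 -> legal
(5,2): flips 1 -> legal
(5,3): no bracket -> illegal
(5,4): no bracket -> illegal
W mobility = 8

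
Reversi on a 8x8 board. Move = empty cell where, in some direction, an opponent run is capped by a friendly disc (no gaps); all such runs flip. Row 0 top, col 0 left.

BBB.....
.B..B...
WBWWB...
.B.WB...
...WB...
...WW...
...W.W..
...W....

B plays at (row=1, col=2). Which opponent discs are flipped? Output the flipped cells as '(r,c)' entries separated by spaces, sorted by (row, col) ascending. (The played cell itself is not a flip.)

Answer: (2,3)

Derivation:
Dir NW: first cell 'B' (not opp) -> no flip
Dir N: first cell 'B' (not opp) -> no flip
Dir NE: first cell '.' (not opp) -> no flip
Dir W: first cell 'B' (not opp) -> no flip
Dir E: first cell '.' (not opp) -> no flip
Dir SW: first cell 'B' (not opp) -> no flip
Dir S: opp run (2,2), next='.' -> no flip
Dir SE: opp run (2,3) capped by B -> flip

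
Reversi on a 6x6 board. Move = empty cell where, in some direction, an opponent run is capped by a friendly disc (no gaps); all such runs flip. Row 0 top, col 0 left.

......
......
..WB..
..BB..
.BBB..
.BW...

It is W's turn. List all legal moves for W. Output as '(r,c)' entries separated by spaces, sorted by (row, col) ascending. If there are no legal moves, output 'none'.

Answer: (2,4) (3,0) (3,4) (4,4) (5,0)

Derivation:
(1,2): no bracket -> illegal
(1,3): no bracket -> illegal
(1,4): no bracket -> illegal
(2,1): no bracket -> illegal
(2,4): flips 1 -> legal
(3,0): flips 1 -> legal
(3,1): no bracket -> illegal
(3,4): flips 1 -> legal
(4,0): no bracket -> illegal
(4,4): flips 1 -> legal
(5,0): flips 1 -> legal
(5,3): no bracket -> illegal
(5,4): no bracket -> illegal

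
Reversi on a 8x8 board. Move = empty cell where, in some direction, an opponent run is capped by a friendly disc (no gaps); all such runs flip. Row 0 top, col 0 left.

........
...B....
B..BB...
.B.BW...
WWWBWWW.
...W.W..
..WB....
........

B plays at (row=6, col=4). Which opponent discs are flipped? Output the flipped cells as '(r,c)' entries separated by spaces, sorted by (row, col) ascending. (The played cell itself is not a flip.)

Answer: (4,2) (5,3)

Derivation:
Dir NW: opp run (5,3) (4,2) capped by B -> flip
Dir N: first cell '.' (not opp) -> no flip
Dir NE: opp run (5,5) (4,6), next='.' -> no flip
Dir W: first cell 'B' (not opp) -> no flip
Dir E: first cell '.' (not opp) -> no flip
Dir SW: first cell '.' (not opp) -> no flip
Dir S: first cell '.' (not opp) -> no flip
Dir SE: first cell '.' (not opp) -> no flip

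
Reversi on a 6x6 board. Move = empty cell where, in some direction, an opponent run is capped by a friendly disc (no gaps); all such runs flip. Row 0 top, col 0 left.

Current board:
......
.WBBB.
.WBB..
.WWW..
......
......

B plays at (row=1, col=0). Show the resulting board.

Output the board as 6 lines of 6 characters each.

Place B at (1,0); scan 8 dirs for brackets.
Dir NW: edge -> no flip
Dir N: first cell '.' (not opp) -> no flip
Dir NE: first cell '.' (not opp) -> no flip
Dir W: edge -> no flip
Dir E: opp run (1,1) capped by B -> flip
Dir SW: edge -> no flip
Dir S: first cell '.' (not opp) -> no flip
Dir SE: opp run (2,1) (3,2), next='.' -> no flip
All flips: (1,1)

Answer: ......
BBBBB.
.WBB..
.WWW..
......
......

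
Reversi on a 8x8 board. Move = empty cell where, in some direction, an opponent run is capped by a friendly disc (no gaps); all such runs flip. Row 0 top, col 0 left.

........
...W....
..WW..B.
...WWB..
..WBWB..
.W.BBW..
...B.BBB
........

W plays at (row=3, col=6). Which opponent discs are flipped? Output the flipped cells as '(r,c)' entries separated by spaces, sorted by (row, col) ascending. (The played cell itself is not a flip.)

Answer: (3,5)

Derivation:
Dir NW: first cell '.' (not opp) -> no flip
Dir N: opp run (2,6), next='.' -> no flip
Dir NE: first cell '.' (not opp) -> no flip
Dir W: opp run (3,5) capped by W -> flip
Dir E: first cell '.' (not opp) -> no flip
Dir SW: opp run (4,5) (5,4) (6,3), next='.' -> no flip
Dir S: first cell '.' (not opp) -> no flip
Dir SE: first cell '.' (not opp) -> no flip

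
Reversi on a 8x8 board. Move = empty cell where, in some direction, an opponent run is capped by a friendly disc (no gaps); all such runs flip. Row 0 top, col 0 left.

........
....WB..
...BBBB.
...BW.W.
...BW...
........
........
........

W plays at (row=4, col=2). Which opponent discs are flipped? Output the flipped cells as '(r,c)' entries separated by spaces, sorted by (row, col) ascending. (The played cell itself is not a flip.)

Answer: (4,3)

Derivation:
Dir NW: first cell '.' (not opp) -> no flip
Dir N: first cell '.' (not opp) -> no flip
Dir NE: opp run (3,3) (2,4) (1,5), next='.' -> no flip
Dir W: first cell '.' (not opp) -> no flip
Dir E: opp run (4,3) capped by W -> flip
Dir SW: first cell '.' (not opp) -> no flip
Dir S: first cell '.' (not opp) -> no flip
Dir SE: first cell '.' (not opp) -> no flip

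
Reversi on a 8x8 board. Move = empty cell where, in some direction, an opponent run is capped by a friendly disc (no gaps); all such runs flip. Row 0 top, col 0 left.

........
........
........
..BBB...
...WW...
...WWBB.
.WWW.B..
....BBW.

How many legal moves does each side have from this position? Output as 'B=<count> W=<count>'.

Answer: B=4 W=8

Derivation:
-- B to move --
(3,5): no bracket -> illegal
(4,2): no bracket -> illegal
(4,5): no bracket -> illegal
(5,0): no bracket -> illegal
(5,1): no bracket -> illegal
(5,2): flips 4 -> legal
(6,0): no bracket -> illegal
(6,4): flips 2 -> legal
(6,6): no bracket -> illegal
(6,7): no bracket -> illegal
(7,0): no bracket -> illegal
(7,1): no bracket -> illegal
(7,2): no bracket -> illegal
(7,3): flips 3 -> legal
(7,7): flips 1 -> legal
B mobility = 4
-- W to move --
(2,1): flips 1 -> legal
(2,2): flips 1 -> legal
(2,3): flips 1 -> legal
(2,4): flips 1 -> legal
(2,5): flips 1 -> legal
(3,1): no bracket -> illegal
(3,5): no bracket -> illegal
(4,1): no bracket -> illegal
(4,2): no bracket -> illegal
(4,5): no bracket -> illegal
(4,6): no bracket -> illegal
(4,7): no bracket -> illegal
(5,7): flips 2 -> legal
(6,4): no bracket -> illegal
(6,6): flips 1 -> legal
(6,7): no bracket -> illegal
(7,3): flips 2 -> legal
W mobility = 8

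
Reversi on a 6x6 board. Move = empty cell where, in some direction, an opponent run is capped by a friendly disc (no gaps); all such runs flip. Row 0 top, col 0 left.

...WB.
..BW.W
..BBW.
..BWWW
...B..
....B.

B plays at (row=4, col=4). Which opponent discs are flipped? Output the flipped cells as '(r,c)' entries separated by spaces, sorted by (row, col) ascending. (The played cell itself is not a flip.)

Dir NW: opp run (3,3) capped by B -> flip
Dir N: opp run (3,4) (2,4), next='.' -> no flip
Dir NE: opp run (3,5), next=edge -> no flip
Dir W: first cell 'B' (not opp) -> no flip
Dir E: first cell '.' (not opp) -> no flip
Dir SW: first cell '.' (not opp) -> no flip
Dir S: first cell 'B' (not opp) -> no flip
Dir SE: first cell '.' (not opp) -> no flip

Answer: (3,3)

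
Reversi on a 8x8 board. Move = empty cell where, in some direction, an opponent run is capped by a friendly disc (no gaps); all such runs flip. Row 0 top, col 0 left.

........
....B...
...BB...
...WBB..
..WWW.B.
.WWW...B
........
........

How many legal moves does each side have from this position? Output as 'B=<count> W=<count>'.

Answer: B=6 W=6

Derivation:
-- B to move --
(2,2): no bracket -> illegal
(3,1): no bracket -> illegal
(3,2): flips 1 -> legal
(4,0): no bracket -> illegal
(4,1): no bracket -> illegal
(4,5): no bracket -> illegal
(5,0): no bracket -> illegal
(5,4): flips 1 -> legal
(5,5): no bracket -> illegal
(6,0): flips 3 -> legal
(6,1): flips 2 -> legal
(6,2): flips 2 -> legal
(6,3): flips 3 -> legal
(6,4): no bracket -> illegal
B mobility = 6
-- W to move --
(0,3): no bracket -> illegal
(0,4): flips 3 -> legal
(0,5): no bracket -> illegal
(1,2): no bracket -> illegal
(1,3): flips 1 -> legal
(1,5): flips 1 -> legal
(2,2): no bracket -> illegal
(2,5): flips 1 -> legal
(2,6): flips 1 -> legal
(3,2): no bracket -> illegal
(3,6): flips 2 -> legal
(3,7): no bracket -> illegal
(4,5): no bracket -> illegal
(4,7): no bracket -> illegal
(5,5): no bracket -> illegal
(5,6): no bracket -> illegal
(6,6): no bracket -> illegal
(6,7): no bracket -> illegal
W mobility = 6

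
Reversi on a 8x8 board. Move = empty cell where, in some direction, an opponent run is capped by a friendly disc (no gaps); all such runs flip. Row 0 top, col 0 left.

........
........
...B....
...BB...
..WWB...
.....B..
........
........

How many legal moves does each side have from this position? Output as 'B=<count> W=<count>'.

Answer: B=4 W=4

Derivation:
-- B to move --
(3,1): no bracket -> illegal
(3,2): no bracket -> illegal
(4,1): flips 2 -> legal
(5,1): flips 1 -> legal
(5,2): flips 1 -> legal
(5,3): flips 1 -> legal
(5,4): no bracket -> illegal
B mobility = 4
-- W to move --
(1,2): no bracket -> illegal
(1,3): flips 2 -> legal
(1,4): no bracket -> illegal
(2,2): no bracket -> illegal
(2,4): flips 1 -> legal
(2,5): flips 1 -> legal
(3,2): no bracket -> illegal
(3,5): no bracket -> illegal
(4,5): flips 1 -> legal
(4,6): no bracket -> illegal
(5,3): no bracket -> illegal
(5,4): no bracket -> illegal
(5,6): no bracket -> illegal
(6,4): no bracket -> illegal
(6,5): no bracket -> illegal
(6,6): no bracket -> illegal
W mobility = 4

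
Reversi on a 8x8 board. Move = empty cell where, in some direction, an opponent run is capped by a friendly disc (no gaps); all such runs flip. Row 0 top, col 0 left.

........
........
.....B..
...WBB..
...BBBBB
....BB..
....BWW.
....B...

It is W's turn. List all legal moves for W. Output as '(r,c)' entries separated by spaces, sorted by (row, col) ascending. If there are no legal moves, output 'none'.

Answer: (1,5) (3,2) (3,6) (5,3) (6,3)

Derivation:
(1,4): no bracket -> illegal
(1,5): flips 4 -> legal
(1,6): no bracket -> illegal
(2,3): no bracket -> illegal
(2,4): no bracket -> illegal
(2,6): no bracket -> illegal
(3,2): flips 2 -> legal
(3,6): flips 2 -> legal
(3,7): no bracket -> illegal
(4,2): no bracket -> illegal
(5,2): no bracket -> illegal
(5,3): flips 1 -> legal
(5,6): no bracket -> illegal
(5,7): no bracket -> illegal
(6,3): flips 1 -> legal
(7,3): no bracket -> illegal
(7,5): no bracket -> illegal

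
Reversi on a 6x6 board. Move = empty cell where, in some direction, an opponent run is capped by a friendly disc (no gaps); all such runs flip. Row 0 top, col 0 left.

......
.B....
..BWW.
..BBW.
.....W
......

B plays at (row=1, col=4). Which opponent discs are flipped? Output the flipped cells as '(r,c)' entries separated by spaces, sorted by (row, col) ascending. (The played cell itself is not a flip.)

Answer: (2,3)

Derivation:
Dir NW: first cell '.' (not opp) -> no flip
Dir N: first cell '.' (not opp) -> no flip
Dir NE: first cell '.' (not opp) -> no flip
Dir W: first cell '.' (not opp) -> no flip
Dir E: first cell '.' (not opp) -> no flip
Dir SW: opp run (2,3) capped by B -> flip
Dir S: opp run (2,4) (3,4), next='.' -> no flip
Dir SE: first cell '.' (not opp) -> no flip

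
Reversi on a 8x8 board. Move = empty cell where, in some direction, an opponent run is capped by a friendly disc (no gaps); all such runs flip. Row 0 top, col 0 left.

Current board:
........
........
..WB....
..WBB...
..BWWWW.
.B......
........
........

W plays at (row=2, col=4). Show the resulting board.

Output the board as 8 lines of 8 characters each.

Place W at (2,4); scan 8 dirs for brackets.
Dir NW: first cell '.' (not opp) -> no flip
Dir N: first cell '.' (not opp) -> no flip
Dir NE: first cell '.' (not opp) -> no flip
Dir W: opp run (2,3) capped by W -> flip
Dir E: first cell '.' (not opp) -> no flip
Dir SW: opp run (3,3) (4,2) (5,1), next='.' -> no flip
Dir S: opp run (3,4) capped by W -> flip
Dir SE: first cell '.' (not opp) -> no flip
All flips: (2,3) (3,4)

Answer: ........
........
..WWW...
..WBW...
..BWWWW.
.B......
........
........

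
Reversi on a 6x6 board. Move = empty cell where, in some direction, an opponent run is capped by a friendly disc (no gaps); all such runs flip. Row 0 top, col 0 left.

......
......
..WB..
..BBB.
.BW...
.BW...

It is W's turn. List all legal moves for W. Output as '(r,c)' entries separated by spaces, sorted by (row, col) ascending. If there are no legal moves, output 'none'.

Answer: (2,4) (3,0) (4,0) (4,4) (5,0)

Derivation:
(1,2): no bracket -> illegal
(1,3): no bracket -> illegal
(1,4): no bracket -> illegal
(2,1): no bracket -> illegal
(2,4): flips 2 -> legal
(2,5): no bracket -> illegal
(3,0): flips 1 -> legal
(3,1): no bracket -> illegal
(3,5): no bracket -> illegal
(4,0): flips 1 -> legal
(4,3): no bracket -> illegal
(4,4): flips 1 -> legal
(4,5): no bracket -> illegal
(5,0): flips 1 -> legal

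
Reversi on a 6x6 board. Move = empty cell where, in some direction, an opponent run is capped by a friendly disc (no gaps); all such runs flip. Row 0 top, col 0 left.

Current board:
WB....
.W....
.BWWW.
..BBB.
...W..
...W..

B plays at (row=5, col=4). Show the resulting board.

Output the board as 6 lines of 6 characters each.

Answer: WB....
.W....
.BWWW.
..BBB.
...B..
...WB.

Derivation:
Place B at (5,4); scan 8 dirs for brackets.
Dir NW: opp run (4,3) capped by B -> flip
Dir N: first cell '.' (not opp) -> no flip
Dir NE: first cell '.' (not opp) -> no flip
Dir W: opp run (5,3), next='.' -> no flip
Dir E: first cell '.' (not opp) -> no flip
Dir SW: edge -> no flip
Dir S: edge -> no flip
Dir SE: edge -> no flip
All flips: (4,3)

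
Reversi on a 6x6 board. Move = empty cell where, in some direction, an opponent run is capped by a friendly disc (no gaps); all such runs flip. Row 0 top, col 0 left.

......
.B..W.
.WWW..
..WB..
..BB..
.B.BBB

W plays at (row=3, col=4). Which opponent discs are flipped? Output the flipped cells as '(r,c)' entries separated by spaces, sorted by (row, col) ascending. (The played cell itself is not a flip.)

Dir NW: first cell 'W' (not opp) -> no flip
Dir N: first cell '.' (not opp) -> no flip
Dir NE: first cell '.' (not opp) -> no flip
Dir W: opp run (3,3) capped by W -> flip
Dir E: first cell '.' (not opp) -> no flip
Dir SW: opp run (4,3), next='.' -> no flip
Dir S: first cell '.' (not opp) -> no flip
Dir SE: first cell '.' (not opp) -> no flip

Answer: (3,3)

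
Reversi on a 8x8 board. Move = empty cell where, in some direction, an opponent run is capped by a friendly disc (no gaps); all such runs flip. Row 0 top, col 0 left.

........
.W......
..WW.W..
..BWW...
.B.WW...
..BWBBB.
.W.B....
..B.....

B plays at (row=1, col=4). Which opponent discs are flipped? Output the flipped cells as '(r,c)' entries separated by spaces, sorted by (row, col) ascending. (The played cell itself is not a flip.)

Dir NW: first cell '.' (not opp) -> no flip
Dir N: first cell '.' (not opp) -> no flip
Dir NE: first cell '.' (not opp) -> no flip
Dir W: first cell '.' (not opp) -> no flip
Dir E: first cell '.' (not opp) -> no flip
Dir SW: opp run (2,3) capped by B -> flip
Dir S: first cell '.' (not opp) -> no flip
Dir SE: opp run (2,5), next='.' -> no flip

Answer: (2,3)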